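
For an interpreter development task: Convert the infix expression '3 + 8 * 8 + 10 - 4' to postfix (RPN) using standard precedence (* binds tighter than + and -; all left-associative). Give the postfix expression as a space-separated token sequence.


Applying the shunting-yard algorithm:
  Operand 3 -> output
  Push '+' onto operator stack -> op-stack: [+]
  Operand 8 -> output
  Push '*' onto operator stack -> op-stack: [+, *]
  Operand 8 -> output
  See '+' (prec 1); top '*' (prec 2) >= it -> pop '*' to output
  See '+' (prec 1); top '+' (prec 1) >= it -> pop '+' to output
  Push '+' onto operator stack -> op-stack: [+]
  Operand 10 -> output
  See '-' (prec 1); top '+' (prec 1) >= it -> pop '+' to output
  Push '-' onto operator stack -> op-stack: [-]
  Operand 4 -> output
  End of input: pop '-' to output
Postfix result: 3 8 8 * + 10 + 4 -

3 8 8 * + 10 + 4 -


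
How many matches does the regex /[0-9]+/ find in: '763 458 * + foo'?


Pattern: /[0-9]+/ (int literals)
Input: '763 458 * + foo'
Scanning for matches:
  Match 1: '763'
  Match 2: '458'
Total matches: 2

2


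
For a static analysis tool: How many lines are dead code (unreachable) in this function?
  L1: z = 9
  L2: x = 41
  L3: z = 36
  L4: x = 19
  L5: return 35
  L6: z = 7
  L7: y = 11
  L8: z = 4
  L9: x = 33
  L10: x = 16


Analyzing control flow:
  L1: reachable (before return)
  L2: reachable (before return)
  L3: reachable (before return)
  L4: reachable (before return)
  L5: reachable (return statement)
  L6: DEAD (after return at L5)
  L7: DEAD (after return at L5)
  L8: DEAD (after return at L5)
  L9: DEAD (after return at L5)
  L10: DEAD (after return at L5)
Return at L5, total lines = 10
Dead lines: L6 through L10
Count: 5

5


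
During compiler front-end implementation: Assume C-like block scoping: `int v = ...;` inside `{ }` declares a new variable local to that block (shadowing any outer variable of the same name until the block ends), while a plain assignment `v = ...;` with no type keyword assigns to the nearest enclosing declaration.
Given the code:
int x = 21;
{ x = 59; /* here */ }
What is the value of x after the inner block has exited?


Analyzing scoping rules:
Outer scope: declares x = 21
Inner block: 'x = 59;' has no type keyword, so it is an assignment to the outer x (no shadowing)
The assignment changed the outer variable itself, so the new value persists after the block -> 59
Result: 59

59


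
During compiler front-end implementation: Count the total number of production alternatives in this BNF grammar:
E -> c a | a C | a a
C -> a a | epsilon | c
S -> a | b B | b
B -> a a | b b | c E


Counting alternatives per rule:
  E: 3 alternative(s)
  C: 3 alternative(s)
  S: 3 alternative(s)
  B: 3 alternative(s)
Sum: 3 + 3 + 3 + 3 = 12

12


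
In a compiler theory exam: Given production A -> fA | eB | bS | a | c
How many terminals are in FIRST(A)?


Production: A -> fA | eB | bS | a | c
Examining each alternative for leading terminals:
  A -> fA : first terminal = 'f'
  A -> eB : first terminal = 'e'
  A -> bS : first terminal = 'b'
  A -> a : first terminal = 'a'
  A -> c : first terminal = 'c'
FIRST(A) = {a, b, c, e, f}
Count: 5

5


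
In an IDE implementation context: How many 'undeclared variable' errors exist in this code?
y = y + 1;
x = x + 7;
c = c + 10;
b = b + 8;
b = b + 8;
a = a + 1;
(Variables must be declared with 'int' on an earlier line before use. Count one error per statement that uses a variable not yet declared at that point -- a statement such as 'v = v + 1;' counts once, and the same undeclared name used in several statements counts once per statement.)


Scanning code line by line:
  Line 1: use 'y' -> ERROR (undeclared)
  Line 2: use 'x' -> ERROR (undeclared)
  Line 3: use 'c' -> ERROR (undeclared)
  Line 4: use 'b' -> ERROR (undeclared)
  Line 5: use 'b' -> ERROR (undeclared)
  Line 6: use 'a' -> ERROR (undeclared)
Total undeclared variable errors: 6

6


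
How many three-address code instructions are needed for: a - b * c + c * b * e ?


Expression: a - b * c + c * b * e
Generating three-address code (respecting * over +/- precedence):
  Instruction 1: t1 = b * c
  Instruction 2: t2 = c * b
  Instruction 3: t3 = t2 * e
  Instruction 4: t4 = a - t1
  Instruction 5: t5 = t4 + t3
Total instructions: 5

5


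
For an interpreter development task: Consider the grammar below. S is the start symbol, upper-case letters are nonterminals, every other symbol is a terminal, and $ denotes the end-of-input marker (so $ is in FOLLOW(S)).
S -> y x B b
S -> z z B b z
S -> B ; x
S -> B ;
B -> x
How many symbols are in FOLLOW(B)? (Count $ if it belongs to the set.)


S is the start symbol and does not occur in any rule body, so FOLLOW(S) = {$}.
Examining every occurrence of B in a rule body:
  S -> y x B b : B is followed by terminal 'b' -> add 'b'
  S -> z z B b z : B is followed by terminal 'b' -> add 'b' (already in the set)
  S -> B ; x : B is followed by terminal ';' -> add ';'
  S -> B ; : B is followed by terminal ';' -> add ';' (already in the set)
  B -> x : B does not occur in the body -> contributes nothing
FOLLOW(B) = {;, b}
Count: 2

2


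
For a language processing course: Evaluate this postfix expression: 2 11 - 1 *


Processing tokens left to right:
Push 2, Push 11
Pop 2 and 11, compute 2 - 11 = -9, push -9
Push 1
Pop -9 and 1, compute -9 * 1 = -9, push -9
Stack result: -9

-9


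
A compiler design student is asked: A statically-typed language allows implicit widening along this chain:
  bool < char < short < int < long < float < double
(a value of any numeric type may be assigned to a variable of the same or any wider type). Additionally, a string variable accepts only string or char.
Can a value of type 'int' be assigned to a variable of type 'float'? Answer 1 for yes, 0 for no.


Target variable type: float
Source value type: int
Numeric ranks: int=3, float=5
Widening allowed iff rank(source) <= rank(target): 3 <= 5? Yes
Result: 1

1


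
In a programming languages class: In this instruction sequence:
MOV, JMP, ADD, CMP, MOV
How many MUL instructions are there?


Scanning instruction sequence for MUL:
  Position 1: MOV
  Position 2: JMP
  Position 3: ADD
  Position 4: CMP
  Position 5: MOV
Matches at positions: []
Total MUL count: 0

0


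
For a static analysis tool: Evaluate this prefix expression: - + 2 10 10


Parsing prefix expression: - + 2 10 10
Step 1: Innermost operation '+ 2 10'
  2 + 10 = 12
Step 2: Outer operation '- [12] 10'
  12 - 10 = 2

2


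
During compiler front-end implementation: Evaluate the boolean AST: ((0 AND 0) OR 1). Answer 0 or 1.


Step 1: Evaluate inner node
  0 AND 0 = 0
Step 2: Evaluate root node
  0 OR 1 = 1

1


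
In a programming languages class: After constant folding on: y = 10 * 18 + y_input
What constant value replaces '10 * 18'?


Identifying constant sub-expression:
  Original: y = 10 * 18 + y_input
  10 and 18 are both compile-time constants
  Evaluating: 10 * 18 = 180
  After folding: y = 180 + y_input

180


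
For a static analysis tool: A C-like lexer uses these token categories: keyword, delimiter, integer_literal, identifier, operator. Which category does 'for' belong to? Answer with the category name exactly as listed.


Token: 'for'
Checking categories:
  identifier: no
  integer_literal: no
  operator: no
  keyword: YES
  delimiter: no
Category: keyword

keyword


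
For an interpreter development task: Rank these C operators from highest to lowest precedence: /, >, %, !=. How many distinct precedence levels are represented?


Looking up precedence for each operator:
  / -> precedence 6
  > -> precedence 4
  % -> precedence 6
  != -> precedence 3
Sorted highest to lowest: /, %, >, !=
Distinct precedence values: [6, 4, 3]
Number of distinct levels: 3

3


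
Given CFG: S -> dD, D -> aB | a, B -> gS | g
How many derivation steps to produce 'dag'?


Grammar: S -> dD, D -> aB | a, B -> gS | g
Deriving 'dag':
Step 1: S -> dD => dD
Step 2: D -> aB => daB
Step 3: B -> g => dag
Total derivation steps: 3

3


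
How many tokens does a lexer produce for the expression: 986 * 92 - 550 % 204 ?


Scanning '986 * 92 - 550 % 204'
Token 1: '986' -> integer_literal
Token 2: '*' -> operator
Token 3: '92' -> integer_literal
Token 4: '-' -> operator
Token 5: '550' -> integer_literal
Token 6: '%' -> operator
Token 7: '204' -> integer_literal
Total tokens: 7

7


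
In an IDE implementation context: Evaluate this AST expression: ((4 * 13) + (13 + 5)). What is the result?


Expression: ((4 * 13) + (13 + 5))
Evaluating step by step:
  4 * 13 = 52
  13 + 5 = 18
  52 + 18 = 70
Result: 70

70


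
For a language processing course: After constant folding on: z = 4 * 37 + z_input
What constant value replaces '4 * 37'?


Identifying constant sub-expression:
  Original: z = 4 * 37 + z_input
  4 and 37 are both compile-time constants
  Evaluating: 4 * 37 = 148
  After folding: z = 148 + z_input

148


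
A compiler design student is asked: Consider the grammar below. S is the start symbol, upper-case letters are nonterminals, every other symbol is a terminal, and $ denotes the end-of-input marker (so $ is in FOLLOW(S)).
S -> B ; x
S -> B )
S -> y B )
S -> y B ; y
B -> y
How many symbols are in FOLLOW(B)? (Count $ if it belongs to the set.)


S is the start symbol and does not occur in any rule body, so FOLLOW(S) = {$}.
Examining every occurrence of B in a rule body:
  S -> B ; x : B is followed by terminal ';' -> add ';'
  S -> B ) : B is followed by terminal ')' -> add ')'
  S -> y B ) : B is followed by terminal ')' -> add ')' (already in the set)
  S -> y B ; y : B is followed by terminal ';' -> add ';' (already in the set)
  B -> y : B does not occur in the body -> contributes nothing
FOLLOW(B) = {), ;}
Count: 2

2


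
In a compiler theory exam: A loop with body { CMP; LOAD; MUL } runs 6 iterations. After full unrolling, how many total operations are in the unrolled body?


Loop body operations: CMP, LOAD, MUL (3 ops per iteration)
Unrolling 6 iterations:
  Iteration 1: CMP, LOAD, MUL (3 ops)
  Iteration 2: CMP, LOAD, MUL (3 ops)
  Iteration 3: CMP, LOAD, MUL (3 ops)
  Iteration 4: CMP, LOAD, MUL (3 ops)
  Iteration 5: CMP, LOAD, MUL (3 ops)
  Iteration 6: CMP, LOAD, MUL (3 ops)
Total: 6 iterations * 3 ops/iter = 18 operations

18


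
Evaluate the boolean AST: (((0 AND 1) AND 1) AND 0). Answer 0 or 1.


Step 1: Evaluate inner node
  0 AND 1 = 0
Step 2: Evaluate next node
  0 AND 1 = 0
Step 3: Evaluate root node
  0 AND 0 = 0

0


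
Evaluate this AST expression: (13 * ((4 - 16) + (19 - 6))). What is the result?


Expression: (13 * ((4 - 16) + (19 - 6)))
Evaluating step by step:
  4 - 16 = -12
  19 - 6 = 13
  -12 + 13 = 1
  13 * 1 = 13
Result: 13

13


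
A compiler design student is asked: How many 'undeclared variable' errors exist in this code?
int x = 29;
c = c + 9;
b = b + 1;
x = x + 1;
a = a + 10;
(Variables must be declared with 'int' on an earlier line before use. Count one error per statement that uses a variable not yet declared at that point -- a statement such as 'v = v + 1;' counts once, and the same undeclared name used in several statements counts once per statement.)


Scanning code line by line:
  Line 1: declare 'x' -> declared = ['x']
  Line 2: use 'c' -> ERROR (undeclared)
  Line 3: use 'b' -> ERROR (undeclared)
  Line 4: use 'x' -> OK (declared)
  Line 5: use 'a' -> ERROR (undeclared)
Total undeclared variable errors: 3

3


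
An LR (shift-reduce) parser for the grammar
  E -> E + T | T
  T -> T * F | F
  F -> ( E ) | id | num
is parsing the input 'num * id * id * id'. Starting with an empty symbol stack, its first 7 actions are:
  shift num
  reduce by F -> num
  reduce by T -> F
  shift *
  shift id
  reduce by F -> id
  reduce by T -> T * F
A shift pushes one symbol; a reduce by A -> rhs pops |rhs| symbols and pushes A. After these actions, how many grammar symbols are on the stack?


Tracking the symbol stack through each action:
  Action 1: shift 'num' : push -> stack = [num] (size 1)
  Action 2: reduce by F -> num : pop 1, push F -> stack = [F] (size 1)
  Action 3: reduce by T -> F : pop 1, push T -> stack = [T] (size 1)
  Action 4: shift '*' : push -> stack = [T, *] (size 2)
  Action 5: shift 'id' : push -> stack = [T, *, id] (size 3)
  Action 6: reduce by F -> id : pop 1, push F -> stack = [T, *, F] (size 3)
  Action 7: reduce by T -> T * F : pop 3, push T -> stack = [T] (size 1)
Final stack size: 1

1


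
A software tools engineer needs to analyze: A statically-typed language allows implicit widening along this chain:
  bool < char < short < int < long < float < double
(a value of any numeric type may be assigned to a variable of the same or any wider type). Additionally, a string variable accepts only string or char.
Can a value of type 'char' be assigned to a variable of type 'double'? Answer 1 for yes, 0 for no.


Target variable type: double
Source value type: char
Numeric ranks: char=1, double=6
Widening allowed iff rank(source) <= rank(target): 1 <= 6? Yes
Result: 1

1


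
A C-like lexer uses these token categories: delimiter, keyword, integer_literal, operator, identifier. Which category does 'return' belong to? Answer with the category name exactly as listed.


Token: 'return'
Checking categories:
  identifier: no
  integer_literal: no
  operator: no
  keyword: YES
  delimiter: no
Category: keyword

keyword


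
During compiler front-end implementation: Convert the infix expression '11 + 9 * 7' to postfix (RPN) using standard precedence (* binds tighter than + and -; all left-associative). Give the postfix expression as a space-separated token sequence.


Applying the shunting-yard algorithm:
  Operand 11 -> output
  Push '+' onto operator stack -> op-stack: [+]
  Operand 9 -> output
  Push '*' onto operator stack -> op-stack: [+, *]
  Operand 7 -> output
  End of input: pop '*' to output
  End of input: pop '+' to output
Postfix result: 11 9 7 * +

11 9 7 * +


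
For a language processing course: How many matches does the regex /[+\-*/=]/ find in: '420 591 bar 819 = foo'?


Pattern: /[+\-*/=]/ (operators)
Input: '420 591 bar 819 = foo'
Scanning for matches:
  Match 1: '='
Total matches: 1

1


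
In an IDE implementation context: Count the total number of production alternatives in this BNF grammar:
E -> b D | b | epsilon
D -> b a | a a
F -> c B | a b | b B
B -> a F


Counting alternatives per rule:
  E: 3 alternative(s)
  D: 2 alternative(s)
  F: 3 alternative(s)
  B: 1 alternative(s)
Sum: 3 + 2 + 3 + 1 = 9

9


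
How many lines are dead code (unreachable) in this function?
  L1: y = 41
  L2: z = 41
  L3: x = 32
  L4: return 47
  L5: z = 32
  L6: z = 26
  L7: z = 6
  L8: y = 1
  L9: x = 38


Analyzing control flow:
  L1: reachable (before return)
  L2: reachable (before return)
  L3: reachable (before return)
  L4: reachable (return statement)
  L5: DEAD (after return at L4)
  L6: DEAD (after return at L4)
  L7: DEAD (after return at L4)
  L8: DEAD (after return at L4)
  L9: DEAD (after return at L4)
Return at L4, total lines = 9
Dead lines: L5 through L9
Count: 5

5


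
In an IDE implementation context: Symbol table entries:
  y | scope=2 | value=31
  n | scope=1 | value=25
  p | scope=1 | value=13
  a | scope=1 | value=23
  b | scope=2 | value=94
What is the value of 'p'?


Searching symbol table for 'p':
  y | scope=2 | value=31
  n | scope=1 | value=25
  p | scope=1 | value=13 <- MATCH
  a | scope=1 | value=23
  b | scope=2 | value=94
Found 'p' at scope 1 with value 13

13


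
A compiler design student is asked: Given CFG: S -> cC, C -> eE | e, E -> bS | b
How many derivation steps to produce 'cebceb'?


Grammar: S -> cC, C -> eE | e, E -> bS | b
Deriving 'cebceb':
Step 1: S -> cC => cC
Step 2: C -> eE => ceE
Step 3: E -> bS => cebS
Step 4: S -> cC => cebcC
Step 5: C -> eE => cebceE
Step 6: E -> b => cebceb
Total derivation steps: 6

6


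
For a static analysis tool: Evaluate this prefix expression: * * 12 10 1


Parsing prefix expression: * * 12 10 1
Step 1: Innermost operation '* 12 10'
  12 * 10 = 120
Step 2: Outer operation '* [120] 1'
  120 * 1 = 120

120


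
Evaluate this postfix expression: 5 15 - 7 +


Processing tokens left to right:
Push 5, Push 15
Pop 5 and 15, compute 5 - 15 = -10, push -10
Push 7
Pop -10 and 7, compute -10 + 7 = -3, push -3
Stack result: -3

-3


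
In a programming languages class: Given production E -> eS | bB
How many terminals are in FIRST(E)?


Production: E -> eS | bB
Examining each alternative for leading terminals:
  E -> eS : first terminal = 'e'
  E -> bB : first terminal = 'b'
FIRST(E) = {b, e}
Count: 2

2


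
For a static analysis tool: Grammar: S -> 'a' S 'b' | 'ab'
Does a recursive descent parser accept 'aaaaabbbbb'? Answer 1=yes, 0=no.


Grammar accepts strings of the form a^n b^n (n >= 1)
Word: 'aaaaabbbbb'
Counting: 5 a's and 5 b's
Check: 5 == 5? Yes
Derivation (S -> aSb applied 4 time(s), then S -> ab): S => aSb => aaSbb => aaaSbbb => aaaaSbbbb => aaaaabbbbb
Accepted

1


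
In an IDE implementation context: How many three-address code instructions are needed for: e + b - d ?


Expression: e + b - d
Generating three-address code (respecting * over +/- precedence):
  Instruction 1: t1 = e + b
  Instruction 2: t2 = t1 - d
Total instructions: 2

2


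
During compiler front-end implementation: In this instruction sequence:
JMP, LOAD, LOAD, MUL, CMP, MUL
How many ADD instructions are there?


Scanning instruction sequence for ADD:
  Position 1: JMP
  Position 2: LOAD
  Position 3: LOAD
  Position 4: MUL
  Position 5: CMP
  Position 6: MUL
Matches at positions: []
Total ADD count: 0

0


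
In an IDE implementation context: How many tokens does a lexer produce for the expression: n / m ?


Scanning 'n / m'
Token 1: 'n' -> identifier
Token 2: '/' -> operator
Token 3: 'm' -> identifier
Total tokens: 3

3


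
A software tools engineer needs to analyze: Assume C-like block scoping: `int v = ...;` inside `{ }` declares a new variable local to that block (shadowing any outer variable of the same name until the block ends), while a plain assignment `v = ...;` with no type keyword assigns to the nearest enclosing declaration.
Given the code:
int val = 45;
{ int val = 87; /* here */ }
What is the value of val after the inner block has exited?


Analyzing scoping rules:
Outer scope: declares val = 45
Inner block: 'int val = 87;' declares a NEW val that shadows the outer one
When the block exits the inner val goes out of scope; the outer val was never modified -> 45
Result: 45

45


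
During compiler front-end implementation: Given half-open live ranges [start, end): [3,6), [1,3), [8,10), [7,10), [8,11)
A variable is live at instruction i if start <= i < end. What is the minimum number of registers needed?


Live ranges:
  Var0: [3, 6)
  Var1: [1, 3)
  Var2: [8, 10)
  Var3: [7, 10)
  Var4: [8, 11)
Sweep-line events (position, delta, active):
  pos=1 start -> active=1
  pos=3 end -> active=0
  pos=3 start -> active=1
  pos=6 end -> active=0
  pos=7 start -> active=1
  pos=8 start -> active=2
  pos=8 start -> active=3
  pos=10 end -> active=2
  pos=10 end -> active=1
  pos=11 end -> active=0
Maximum simultaneous active: 3
Minimum registers needed: 3

3


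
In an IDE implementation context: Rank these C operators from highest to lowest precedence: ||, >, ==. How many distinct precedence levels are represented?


Looking up precedence for each operator:
  || -> precedence 1
  > -> precedence 4
  == -> precedence 3
Sorted highest to lowest: >, ==, ||
Distinct precedence values: [4, 3, 1]
Number of distinct levels: 3

3


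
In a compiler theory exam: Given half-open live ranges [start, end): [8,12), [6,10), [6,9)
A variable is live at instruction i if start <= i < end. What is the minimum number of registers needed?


Live ranges:
  Var0: [8, 12)
  Var1: [6, 10)
  Var2: [6, 9)
Sweep-line events (position, delta, active):
  pos=6 start -> active=1
  pos=6 start -> active=2
  pos=8 start -> active=3
  pos=9 end -> active=2
  pos=10 end -> active=1
  pos=12 end -> active=0
Maximum simultaneous active: 3
Minimum registers needed: 3

3


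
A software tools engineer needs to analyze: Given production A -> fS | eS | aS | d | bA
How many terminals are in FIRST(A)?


Production: A -> fS | eS | aS | d | bA
Examining each alternative for leading terminals:
  A -> fS : first terminal = 'f'
  A -> eS : first terminal = 'e'
  A -> aS : first terminal = 'a'
  A -> d : first terminal = 'd'
  A -> bA : first terminal = 'b'
FIRST(A) = {a, b, d, e, f}
Count: 5

5


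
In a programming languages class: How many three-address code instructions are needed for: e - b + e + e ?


Expression: e - b + e + e
Generating three-address code (respecting * over +/- precedence):
  Instruction 1: t1 = e - b
  Instruction 2: t2 = t1 + e
  Instruction 3: t3 = t2 + e
Total instructions: 3

3


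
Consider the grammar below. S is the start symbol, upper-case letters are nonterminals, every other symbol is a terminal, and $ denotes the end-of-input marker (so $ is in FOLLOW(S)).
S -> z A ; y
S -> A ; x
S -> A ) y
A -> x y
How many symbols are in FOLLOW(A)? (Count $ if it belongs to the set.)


S is the start symbol and does not occur in any rule body, so FOLLOW(S) = {$}.
Examining every occurrence of A in a rule body:
  S -> z A ; y : A is followed by terminal ';' -> add ';'
  S -> A ; x : A is followed by terminal ';' -> add ';' (already in the set)
  S -> A ) y : A is followed by terminal ')' -> add ')'
  A -> x y : A does not occur in the body -> contributes nothing
FOLLOW(A) = {), ;}
Count: 2

2


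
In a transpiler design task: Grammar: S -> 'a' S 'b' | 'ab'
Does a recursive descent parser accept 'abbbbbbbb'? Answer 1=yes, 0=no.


Grammar accepts strings of the form a^n b^n (n >= 1)
Word: 'abbbbbbbb'
Counting: 1 a's and 8 b's
Check: 1 == 8? No
Mismatch: a-count != b-count
Rejected

0


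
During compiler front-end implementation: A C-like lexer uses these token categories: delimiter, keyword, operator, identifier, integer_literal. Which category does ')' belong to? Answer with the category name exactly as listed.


Token: ')'
Checking categories:
  identifier: no
  integer_literal: no
  operator: no
  keyword: no
  delimiter: YES
Category: delimiter

delimiter


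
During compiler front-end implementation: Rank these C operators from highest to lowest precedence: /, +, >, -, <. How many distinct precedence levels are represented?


Looking up precedence for each operator:
  / -> precedence 6
  + -> precedence 5
  > -> precedence 4
  - -> precedence 5
  < -> precedence 4
Sorted highest to lowest: /, +, -, >, <
Distinct precedence values: [6, 5, 4]
Number of distinct levels: 3

3


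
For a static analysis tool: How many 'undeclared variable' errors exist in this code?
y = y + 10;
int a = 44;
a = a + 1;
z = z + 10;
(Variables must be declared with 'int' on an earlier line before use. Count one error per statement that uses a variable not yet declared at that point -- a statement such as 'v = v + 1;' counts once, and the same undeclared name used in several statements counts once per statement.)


Scanning code line by line:
  Line 1: use 'y' -> ERROR (undeclared)
  Line 2: declare 'a' -> declared = ['a']
  Line 3: use 'a' -> OK (declared)
  Line 4: use 'z' -> ERROR (undeclared)
Total undeclared variable errors: 2

2


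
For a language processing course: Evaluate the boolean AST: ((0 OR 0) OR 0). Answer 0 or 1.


Step 1: Evaluate inner node
  0 OR 0 = 0
Step 2: Evaluate root node
  0 OR 0 = 0

0


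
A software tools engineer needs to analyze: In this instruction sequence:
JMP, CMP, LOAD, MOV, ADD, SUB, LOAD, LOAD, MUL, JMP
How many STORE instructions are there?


Scanning instruction sequence for STORE:
  Position 1: JMP
  Position 2: CMP
  Position 3: LOAD
  Position 4: MOV
  Position 5: ADD
  Position 6: SUB
  Position 7: LOAD
  Position 8: LOAD
  Position 9: MUL
  Position 10: JMP
Matches at positions: []
Total STORE count: 0

0


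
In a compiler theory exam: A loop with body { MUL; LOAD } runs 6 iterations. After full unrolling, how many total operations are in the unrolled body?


Loop body operations: MUL, LOAD (2 ops per iteration)
Unrolling 6 iterations:
  Iteration 1: MUL, LOAD (2 ops)
  Iteration 2: MUL, LOAD (2 ops)
  Iteration 3: MUL, LOAD (2 ops)
  Iteration 4: MUL, LOAD (2 ops)
  Iteration 5: MUL, LOAD (2 ops)
  Iteration 6: MUL, LOAD (2 ops)
Total: 6 iterations * 2 ops/iter = 12 operations

12


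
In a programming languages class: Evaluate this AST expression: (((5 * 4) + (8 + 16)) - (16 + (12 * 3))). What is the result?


Expression: (((5 * 4) + (8 + 16)) - (16 + (12 * 3)))
Evaluating step by step:
  5 * 4 = 20
  8 + 16 = 24
  20 + 24 = 44
  12 * 3 = 36
  16 + 36 = 52
  44 - 52 = -8
Result: -8

-8


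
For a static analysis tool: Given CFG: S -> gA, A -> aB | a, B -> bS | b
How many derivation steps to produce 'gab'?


Grammar: S -> gA, A -> aB | a, B -> bS | b
Deriving 'gab':
Step 1: S -> gA => gA
Step 2: A -> aB => gaB
Step 3: B -> b => gab
Total derivation steps: 3

3


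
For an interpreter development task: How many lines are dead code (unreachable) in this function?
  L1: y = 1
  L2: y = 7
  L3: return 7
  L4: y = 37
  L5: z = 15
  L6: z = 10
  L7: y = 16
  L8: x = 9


Analyzing control flow:
  L1: reachable (before return)
  L2: reachable (before return)
  L3: reachable (return statement)
  L4: DEAD (after return at L3)
  L5: DEAD (after return at L3)
  L6: DEAD (after return at L3)
  L7: DEAD (after return at L3)
  L8: DEAD (after return at L3)
Return at L3, total lines = 8
Dead lines: L4 through L8
Count: 5

5


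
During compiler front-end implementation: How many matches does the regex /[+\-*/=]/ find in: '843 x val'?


Pattern: /[+\-*/=]/ (operators)
Input: '843 x val'
Scanning for matches:
Total matches: 0

0


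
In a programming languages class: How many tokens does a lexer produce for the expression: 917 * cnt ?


Scanning '917 * cnt'
Token 1: '917' -> integer_literal
Token 2: '*' -> operator
Token 3: 'cnt' -> identifier
Total tokens: 3

3


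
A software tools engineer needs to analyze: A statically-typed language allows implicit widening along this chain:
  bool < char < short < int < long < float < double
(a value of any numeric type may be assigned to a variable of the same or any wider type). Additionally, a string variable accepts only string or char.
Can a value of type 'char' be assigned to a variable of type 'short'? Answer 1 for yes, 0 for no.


Target variable type: short
Source value type: char
Numeric ranks: char=1, short=2
Widening allowed iff rank(source) <= rank(target): 1 <= 2? Yes
Result: 1

1


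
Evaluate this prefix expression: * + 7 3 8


Parsing prefix expression: * + 7 3 8
Step 1: Innermost operation '+ 7 3'
  7 + 3 = 10
Step 2: Outer operation '* [10] 8'
  10 * 8 = 80

80


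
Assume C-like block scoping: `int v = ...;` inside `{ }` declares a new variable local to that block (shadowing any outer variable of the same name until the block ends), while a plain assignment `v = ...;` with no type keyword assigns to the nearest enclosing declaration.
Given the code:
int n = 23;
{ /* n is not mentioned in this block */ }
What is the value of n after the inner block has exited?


Analyzing scoping rules:
Outer scope: declares n = 23
Inner block: n is neither redeclared nor assigned -> unchanged
After the block -> 23
Result: 23

23


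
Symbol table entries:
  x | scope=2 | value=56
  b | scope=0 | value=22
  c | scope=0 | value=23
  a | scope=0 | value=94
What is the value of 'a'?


Searching symbol table for 'a':
  x | scope=2 | value=56
  b | scope=0 | value=22
  c | scope=0 | value=23
  a | scope=0 | value=94 <- MATCH
Found 'a' at scope 0 with value 94

94


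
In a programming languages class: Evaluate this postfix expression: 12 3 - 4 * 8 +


Processing tokens left to right:
Push 12, Push 3
Pop 12 and 3, compute 12 - 3 = 9, push 9
Push 4
Pop 9 and 4, compute 9 * 4 = 36, push 36
Push 8
Pop 36 and 8, compute 36 + 8 = 44, push 44
Stack result: 44

44


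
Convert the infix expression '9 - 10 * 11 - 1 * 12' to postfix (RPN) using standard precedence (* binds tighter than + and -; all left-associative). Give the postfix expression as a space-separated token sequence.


Applying the shunting-yard algorithm:
  Operand 9 -> output
  Push '-' onto operator stack -> op-stack: [-]
  Operand 10 -> output
  Push '*' onto operator stack -> op-stack: [-, *]
  Operand 11 -> output
  See '-' (prec 1); top '*' (prec 2) >= it -> pop '*' to output
  See '-' (prec 1); top '-' (prec 1) >= it -> pop '-' to output
  Push '-' onto operator stack -> op-stack: [-]
  Operand 1 -> output
  Push '*' onto operator stack -> op-stack: [-, *]
  Operand 12 -> output
  End of input: pop '*' to output
  End of input: pop '-' to output
Postfix result: 9 10 11 * - 1 12 * -

9 10 11 * - 1 12 * -


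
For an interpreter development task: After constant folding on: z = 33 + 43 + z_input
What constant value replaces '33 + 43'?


Identifying constant sub-expression:
  Original: z = 33 + 43 + z_input
  33 and 43 are both compile-time constants
  Evaluating: 33 + 43 = 76
  After folding: z = 76 + z_input

76


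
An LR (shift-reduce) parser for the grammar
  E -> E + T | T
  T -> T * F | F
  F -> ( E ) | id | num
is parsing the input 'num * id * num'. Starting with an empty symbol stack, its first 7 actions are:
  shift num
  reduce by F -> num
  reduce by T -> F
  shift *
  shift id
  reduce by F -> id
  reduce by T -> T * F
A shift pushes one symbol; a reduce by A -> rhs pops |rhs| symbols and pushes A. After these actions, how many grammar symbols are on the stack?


Tracking the symbol stack through each action:
  Action 1: shift 'num' : push -> stack = [num] (size 1)
  Action 2: reduce by F -> num : pop 1, push F -> stack = [F] (size 1)
  Action 3: reduce by T -> F : pop 1, push T -> stack = [T] (size 1)
  Action 4: shift '*' : push -> stack = [T, *] (size 2)
  Action 5: shift 'id' : push -> stack = [T, *, id] (size 3)
  Action 6: reduce by F -> id : pop 1, push F -> stack = [T, *, F] (size 3)
  Action 7: reduce by T -> T * F : pop 3, push T -> stack = [T] (size 1)
Final stack size: 1

1


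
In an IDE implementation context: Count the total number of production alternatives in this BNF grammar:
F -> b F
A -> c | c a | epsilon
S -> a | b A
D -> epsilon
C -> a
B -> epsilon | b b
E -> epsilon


Counting alternatives per rule:
  F: 1 alternative(s)
  A: 3 alternative(s)
  S: 2 alternative(s)
  D: 1 alternative(s)
  C: 1 alternative(s)
  B: 2 alternative(s)
  E: 1 alternative(s)
Sum: 1 + 3 + 2 + 1 + 1 + 2 + 1 = 11

11


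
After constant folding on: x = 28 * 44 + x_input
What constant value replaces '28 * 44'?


Identifying constant sub-expression:
  Original: x = 28 * 44 + x_input
  28 and 44 are both compile-time constants
  Evaluating: 28 * 44 = 1232
  After folding: x = 1232 + x_input

1232


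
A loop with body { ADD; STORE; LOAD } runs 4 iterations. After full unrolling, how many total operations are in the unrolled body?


Loop body operations: ADD, STORE, LOAD (3 ops per iteration)
Unrolling 4 iterations:
  Iteration 1: ADD, STORE, LOAD (3 ops)
  Iteration 2: ADD, STORE, LOAD (3 ops)
  Iteration 3: ADD, STORE, LOAD (3 ops)
  Iteration 4: ADD, STORE, LOAD (3 ops)
Total: 4 iterations * 3 ops/iter = 12 operations

12


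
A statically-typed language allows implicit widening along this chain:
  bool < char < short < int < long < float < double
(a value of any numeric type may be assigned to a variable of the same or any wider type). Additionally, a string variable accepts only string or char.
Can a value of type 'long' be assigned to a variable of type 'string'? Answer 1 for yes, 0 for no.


Target variable type: string
Source value type: long
Rule: string accepts only {string, char}
  source 'long' in {string, char}? No
Result: 0

0


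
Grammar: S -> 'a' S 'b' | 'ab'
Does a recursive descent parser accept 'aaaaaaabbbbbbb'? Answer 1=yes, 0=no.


Grammar accepts strings of the form a^n b^n (n >= 1)
Word: 'aaaaaaabbbbbbb'
Counting: 7 a's and 7 b's
Check: 7 == 7? Yes
Derivation (S -> aSb applied 6 time(s), then S -> ab): S => aSb => aaSbb => aaaSbbb => aaaaSbbbb => aaaaaSbbbbb => aaaaaaSbbbbbb => aaaaaaabbbbbbb
Accepted

1


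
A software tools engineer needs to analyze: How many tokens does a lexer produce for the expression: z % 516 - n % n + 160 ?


Scanning 'z % 516 - n % n + 160'
Token 1: 'z' -> identifier
Token 2: '%' -> operator
Token 3: '516' -> integer_literal
Token 4: '-' -> operator
Token 5: 'n' -> identifier
Token 6: '%' -> operator
Token 7: 'n' -> identifier
Token 8: '+' -> operator
Token 9: '160' -> integer_literal
Total tokens: 9

9


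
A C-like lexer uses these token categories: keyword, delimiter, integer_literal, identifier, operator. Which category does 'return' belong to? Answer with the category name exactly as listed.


Token: 'return'
Checking categories:
  identifier: no
  integer_literal: no
  operator: no
  keyword: YES
  delimiter: no
Category: keyword

keyword


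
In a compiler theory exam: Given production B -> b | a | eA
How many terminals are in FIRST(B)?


Production: B -> b | a | eA
Examining each alternative for leading terminals:
  B -> b : first terminal = 'b'
  B -> a : first terminal = 'a'
  B -> eA : first terminal = 'e'
FIRST(B) = {a, b, e}
Count: 3

3


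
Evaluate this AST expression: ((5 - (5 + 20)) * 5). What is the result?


Expression: ((5 - (5 + 20)) * 5)
Evaluating step by step:
  5 + 20 = 25
  5 - 25 = -20
  -20 * 5 = -100
Result: -100

-100


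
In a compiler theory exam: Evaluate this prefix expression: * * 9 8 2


Parsing prefix expression: * * 9 8 2
Step 1: Innermost operation '* 9 8'
  9 * 8 = 72
Step 2: Outer operation '* [72] 2'
  72 * 2 = 144

144


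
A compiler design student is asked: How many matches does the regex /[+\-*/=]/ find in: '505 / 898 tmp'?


Pattern: /[+\-*/=]/ (operators)
Input: '505 / 898 tmp'
Scanning for matches:
  Match 1: '/'
Total matches: 1

1


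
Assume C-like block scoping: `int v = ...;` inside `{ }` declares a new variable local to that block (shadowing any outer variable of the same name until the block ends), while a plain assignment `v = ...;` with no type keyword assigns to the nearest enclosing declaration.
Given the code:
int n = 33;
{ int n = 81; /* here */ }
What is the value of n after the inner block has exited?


Analyzing scoping rules:
Outer scope: declares n = 33
Inner block: 'int n = 81;' declares a NEW n that shadows the outer one
When the block exits the inner n goes out of scope; the outer n was never modified -> 33
Result: 33

33


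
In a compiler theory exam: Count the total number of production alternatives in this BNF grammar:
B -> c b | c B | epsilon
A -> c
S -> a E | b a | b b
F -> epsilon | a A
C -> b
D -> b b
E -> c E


Counting alternatives per rule:
  B: 3 alternative(s)
  A: 1 alternative(s)
  S: 3 alternative(s)
  F: 2 alternative(s)
  C: 1 alternative(s)
  D: 1 alternative(s)
  E: 1 alternative(s)
Sum: 3 + 1 + 3 + 2 + 1 + 1 + 1 = 12

12


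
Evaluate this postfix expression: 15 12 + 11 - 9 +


Processing tokens left to right:
Push 15, Push 12
Pop 15 and 12, compute 15 + 12 = 27, push 27
Push 11
Pop 27 and 11, compute 27 - 11 = 16, push 16
Push 9
Pop 16 and 9, compute 16 + 9 = 25, push 25
Stack result: 25

25


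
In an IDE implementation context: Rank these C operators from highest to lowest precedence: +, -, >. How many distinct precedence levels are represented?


Looking up precedence for each operator:
  + -> precedence 5
  - -> precedence 5
  > -> precedence 4
Sorted highest to lowest: +, -, >
Distinct precedence values: [5, 4]
Number of distinct levels: 2

2


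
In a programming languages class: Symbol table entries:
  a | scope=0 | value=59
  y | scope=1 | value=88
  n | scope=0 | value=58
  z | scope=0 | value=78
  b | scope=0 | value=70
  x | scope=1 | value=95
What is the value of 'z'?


Searching symbol table for 'z':
  a | scope=0 | value=59
  y | scope=1 | value=88
  n | scope=0 | value=58
  z | scope=0 | value=78 <- MATCH
  b | scope=0 | value=70
  x | scope=1 | value=95
Found 'z' at scope 0 with value 78

78


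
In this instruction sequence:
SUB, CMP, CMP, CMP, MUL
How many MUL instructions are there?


Scanning instruction sequence for MUL:
  Position 1: SUB
  Position 2: CMP
  Position 3: CMP
  Position 4: CMP
  Position 5: MUL <- MATCH
Matches at positions: [5]
Total MUL count: 1

1


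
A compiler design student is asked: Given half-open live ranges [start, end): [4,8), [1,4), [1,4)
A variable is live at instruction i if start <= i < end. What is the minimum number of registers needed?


Live ranges:
  Var0: [4, 8)
  Var1: [1, 4)
  Var2: [1, 4)
Sweep-line events (position, delta, active):
  pos=1 start -> active=1
  pos=1 start -> active=2
  pos=4 end -> active=1
  pos=4 end -> active=0
  pos=4 start -> active=1
  pos=8 end -> active=0
Maximum simultaneous active: 2
Minimum registers needed: 2

2


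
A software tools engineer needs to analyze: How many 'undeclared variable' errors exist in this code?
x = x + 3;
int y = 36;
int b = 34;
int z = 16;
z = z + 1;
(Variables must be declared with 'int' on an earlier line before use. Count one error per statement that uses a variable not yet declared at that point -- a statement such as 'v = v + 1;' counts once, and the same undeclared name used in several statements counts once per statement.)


Scanning code line by line:
  Line 1: use 'x' -> ERROR (undeclared)
  Line 2: declare 'y' -> declared = ['y']
  Line 3: declare 'b' -> declared = ['b', 'y']
  Line 4: declare 'z' -> declared = ['b', 'y', 'z']
  Line 5: use 'z' -> OK (declared)
Total undeclared variable errors: 1

1


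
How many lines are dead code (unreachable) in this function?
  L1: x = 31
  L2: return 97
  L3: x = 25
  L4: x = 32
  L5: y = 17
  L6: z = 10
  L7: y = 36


Analyzing control flow:
  L1: reachable (before return)
  L2: reachable (return statement)
  L3: DEAD (after return at L2)
  L4: DEAD (after return at L2)
  L5: DEAD (after return at L2)
  L6: DEAD (after return at L2)
  L7: DEAD (after return at L2)
Return at L2, total lines = 7
Dead lines: L3 through L7
Count: 5

5


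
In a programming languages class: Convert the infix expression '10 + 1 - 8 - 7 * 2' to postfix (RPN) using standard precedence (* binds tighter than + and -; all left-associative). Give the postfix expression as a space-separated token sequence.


Applying the shunting-yard algorithm:
  Operand 10 -> output
  Push '+' onto operator stack -> op-stack: [+]
  Operand 1 -> output
  See '-' (prec 1); top '+' (prec 1) >= it -> pop '+' to output
  Push '-' onto operator stack -> op-stack: [-]
  Operand 8 -> output
  See '-' (prec 1); top '-' (prec 1) >= it -> pop '-' to output
  Push '-' onto operator stack -> op-stack: [-]
  Operand 7 -> output
  Push '*' onto operator stack -> op-stack: [-, *]
  Operand 2 -> output
  End of input: pop '*' to output
  End of input: pop '-' to output
Postfix result: 10 1 + 8 - 7 2 * -

10 1 + 8 - 7 2 * -


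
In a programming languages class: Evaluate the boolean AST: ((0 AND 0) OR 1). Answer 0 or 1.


Step 1: Evaluate inner node
  0 AND 0 = 0
Step 2: Evaluate root node
  0 OR 1 = 1

1


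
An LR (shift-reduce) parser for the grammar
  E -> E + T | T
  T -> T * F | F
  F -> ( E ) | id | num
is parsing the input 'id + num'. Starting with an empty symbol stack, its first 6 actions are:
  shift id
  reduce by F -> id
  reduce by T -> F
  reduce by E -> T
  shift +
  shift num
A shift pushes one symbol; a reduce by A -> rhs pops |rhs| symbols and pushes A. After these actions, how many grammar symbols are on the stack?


Tracking the symbol stack through each action:
  Action 1: shift 'id' : push -> stack = [id] (size 1)
  Action 2: reduce by F -> id : pop 1, push F -> stack = [F] (size 1)
  Action 3: reduce by T -> F : pop 1, push T -> stack = [T] (size 1)
  Action 4: reduce by E -> T : pop 1, push E -> stack = [E] (size 1)
  Action 5: shift '+' : push -> stack = [E, +] (size 2)
  Action 6: shift 'num' : push -> stack = [E, +, num] (size 3)
Final stack size: 3

3
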